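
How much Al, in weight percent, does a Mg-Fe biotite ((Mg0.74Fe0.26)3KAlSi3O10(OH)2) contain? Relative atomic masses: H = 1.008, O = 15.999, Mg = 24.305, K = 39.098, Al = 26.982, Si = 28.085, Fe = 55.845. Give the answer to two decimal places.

Molar mass of (Mg0.74Fe0.26)3KAlSi3O10(OH)2: 2.22·24.305 + 0.78·55.845 + 1·39.098 + 1·26.982 + 3·28.085 + 12·15.999 + 2·1.008 = 441.855 g/mol.
Mass of Al per formula unit: 1 × 26.982 = 26.982 g.
Weight fraction Al = 26.982 / 441.855 = 0.0611.

6.11 weight percent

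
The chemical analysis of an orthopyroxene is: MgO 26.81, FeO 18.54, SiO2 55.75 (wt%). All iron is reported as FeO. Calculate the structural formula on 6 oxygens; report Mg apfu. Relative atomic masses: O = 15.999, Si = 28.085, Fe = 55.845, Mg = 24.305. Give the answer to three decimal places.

26.81 wt% MgO ÷ 40.304 g/mol = 0.66519 mol, giving 0.66519 Mg and 0.66519 O.
18.54 wt% FeO ÷ 71.844 g/mol = 0.25806 mol, giving 0.25806 Fe and 0.25806 O.
55.75 wt% SiO2 ÷ 60.083 g/mol = 0.92788 mol, giving 0.92788 Si and 1.85576 O.
Oxygen sums to 2.77901; scaling by 6/2.77901 = 2.15904 puts the formula on 6 O.
Mg: 0.66519 × 2.15904 = 1.436 atoms per formula unit.

1.436 Mg apfu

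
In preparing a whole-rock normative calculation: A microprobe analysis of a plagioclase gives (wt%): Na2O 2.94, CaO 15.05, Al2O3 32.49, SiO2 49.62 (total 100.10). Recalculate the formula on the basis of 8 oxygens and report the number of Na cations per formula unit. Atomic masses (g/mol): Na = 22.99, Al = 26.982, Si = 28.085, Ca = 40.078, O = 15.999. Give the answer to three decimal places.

Na2O (M=61.979): mol = 0.04744; Na = 0.09488, O = 0.04744.
CaO (M=56.077): mol = 0.26838; Ca = 0.26838, O = 0.26838.
Al2O3 (M=101.961): mol = 0.31865; Al = 0.63730, O = 0.95595.
SiO2 (M=60.083): mol = 0.82586; Si = 0.82586, O = 1.65172.
ΣO = 2.92349; factor = 8/ΣO = 2.73646.
Na apfu = 0.09488 × 2.73646 = 0.260.

0.260 Na apfu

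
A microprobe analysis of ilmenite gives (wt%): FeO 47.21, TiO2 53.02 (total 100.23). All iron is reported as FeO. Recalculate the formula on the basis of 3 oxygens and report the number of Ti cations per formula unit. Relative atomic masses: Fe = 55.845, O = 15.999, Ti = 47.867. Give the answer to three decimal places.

FeO (M=71.844): mol = 0.65712; Fe = 0.65712, O = 0.65712.
TiO2 (M=79.865): mol = 0.66387; Ti = 0.66387, O = 1.32774.
ΣO = 1.98486; factor = 3/ΣO = 1.51144.
Ti apfu = 0.66387 × 1.51144 = 1.003.

1.003 Ti apfu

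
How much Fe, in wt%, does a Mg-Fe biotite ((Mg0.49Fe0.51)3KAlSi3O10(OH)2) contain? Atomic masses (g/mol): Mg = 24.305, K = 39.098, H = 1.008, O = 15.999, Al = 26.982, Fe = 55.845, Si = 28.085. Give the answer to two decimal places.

Molar mass of (Mg0.49Fe0.51)3KAlSi3O10(OH)2: 1.47*24.305 + 1.53*55.845 + 1*39.098 + 1*26.982 + 3*28.085 + 12*15.999 + 2*1.008 = 465.510 g/mol.
Mass of Fe per formula unit: 1.53 × 55.845 = 85.443 g.
Weight fraction Fe = 85.443 / 465.510 = 0.1835.

18.35 wt%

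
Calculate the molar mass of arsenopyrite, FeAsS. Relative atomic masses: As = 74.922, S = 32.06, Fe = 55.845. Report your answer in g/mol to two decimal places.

Fe: 1 × 55.845 = 55.8450
As: 1 × 74.922 = 74.9220
S: 1 × 32.06 = 32.0600
Summing the contributions gives the formula mass.

162.83 g/mol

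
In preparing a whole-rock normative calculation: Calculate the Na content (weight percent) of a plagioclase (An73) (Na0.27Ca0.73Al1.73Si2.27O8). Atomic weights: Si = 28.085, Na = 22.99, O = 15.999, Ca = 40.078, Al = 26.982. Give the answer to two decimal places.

Molar mass of Na0.27Ca0.73Al1.73Si2.27O8: 0.27×22.99 + 0.73×40.078 + 1.73×26.982 + 2.27×28.085 + 8×15.999 = 273.888 g/mol.
Mass of Na per formula unit: 0.27 × 22.99 = 6.207 g.
Weight fraction Na = 6.207 / 273.888 = 0.0227.

2.27 weight percent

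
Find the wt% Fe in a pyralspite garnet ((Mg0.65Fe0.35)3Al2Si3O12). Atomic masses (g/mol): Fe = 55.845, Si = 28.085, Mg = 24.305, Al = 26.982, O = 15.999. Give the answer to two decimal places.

Molar mass of (Mg0.65Fe0.35)3Al2Si3O12: 1.95·24.305 + 1.05·55.845 + 2·26.982 + 3·28.085 + 12·15.999 = 436.239 g/mol.
Mass of Fe per formula unit: 1.05 × 55.845 = 58.637 g.
Weight fraction Fe = 58.637 / 436.239 = 0.1344.

13.44 wt%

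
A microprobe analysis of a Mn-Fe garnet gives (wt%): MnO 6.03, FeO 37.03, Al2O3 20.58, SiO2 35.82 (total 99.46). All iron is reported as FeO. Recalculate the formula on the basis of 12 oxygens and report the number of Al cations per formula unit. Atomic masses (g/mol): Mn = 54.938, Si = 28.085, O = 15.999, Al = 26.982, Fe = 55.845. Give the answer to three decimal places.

6.03 wt% MnO ÷ 70.937 g/mol = 0.08501 mol, giving 0.08501 Mn and 0.08501 O.
37.03 wt% FeO ÷ 71.844 g/mol = 0.51542 mol, giving 0.51542 Fe and 0.51542 O.
20.58 wt% Al2O3 ÷ 101.961 g/mol = 0.20184 mol, giving 0.40368 Al and 0.60552 O.
35.82 wt% SiO2 ÷ 60.083 g/mol = 0.59618 mol, giving 0.59618 Si and 1.19236 O.
Oxygen sums to 2.39831; scaling by 12/2.39831 = 5.00352 puts the formula on 12 O.
Al: 0.40368 × 5.00352 = 2.020 atoms per formula unit.

2.020 Al apfu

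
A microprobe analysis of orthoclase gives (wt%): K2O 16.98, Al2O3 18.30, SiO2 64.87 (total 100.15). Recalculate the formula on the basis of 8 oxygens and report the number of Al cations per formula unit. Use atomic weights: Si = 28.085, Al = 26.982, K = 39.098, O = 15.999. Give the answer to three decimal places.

0.998 Al apfu

K2O (M=94.195): mol = 0.18026; K = 0.36052, O = 0.18026.
Al2O3 (M=101.961): mol = 0.17948; Al = 0.35896, O = 0.53844.
SiO2 (M=60.083): mol = 1.07967; Si = 1.07967, O = 2.15934.
ΣO = 2.87804; factor = 8/ΣO = 2.77967.
Al apfu = 0.35896 × 2.77967 = 0.998.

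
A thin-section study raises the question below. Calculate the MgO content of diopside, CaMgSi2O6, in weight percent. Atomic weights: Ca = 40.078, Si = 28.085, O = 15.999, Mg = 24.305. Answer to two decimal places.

18.61 wt%

Molar mass of CaMgSi2O6 = 1*40.078 + 1*24.305 + 2*28.085 + 6*15.999 = 216.547 g/mol.
Each formula unit contains 1 Mg, equivalent to 1/1 = 1.0000 mol MgO.
M(MgO) = 1×24.305 + 1×15.999 = 40.304 g/mol.
Mass of MgO per formula unit = 1.0000 × 40.304 = 40.304 g.
MgO wt% = 40.304 / 216.547 × 100 = 18.61%.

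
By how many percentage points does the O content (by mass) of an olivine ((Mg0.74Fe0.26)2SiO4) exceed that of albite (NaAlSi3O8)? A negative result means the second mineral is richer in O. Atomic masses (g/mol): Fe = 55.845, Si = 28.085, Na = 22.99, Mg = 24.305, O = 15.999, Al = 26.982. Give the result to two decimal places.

O in (Mg0.74Fe0.26)2SiO4: molar mass 157.092 g/mol; 4×15.999 = 63.996 g → 40.74 wt%.
O in NaAlSi3O8: molar mass 262.219 g/mol; 8×15.999 = 127.992 g → 48.81 wt%.
Difference = 40.74 − 48.81 = -8.07 percentage points.

-8.07 percentage points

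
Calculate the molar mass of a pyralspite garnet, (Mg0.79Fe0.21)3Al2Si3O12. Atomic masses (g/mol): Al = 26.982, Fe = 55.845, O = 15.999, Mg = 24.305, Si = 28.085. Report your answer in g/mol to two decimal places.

422.99 g/mol

M = 2.37·24.305 + 0.63·55.845 + 2·26.982 + 3·28.085 + 12·15.999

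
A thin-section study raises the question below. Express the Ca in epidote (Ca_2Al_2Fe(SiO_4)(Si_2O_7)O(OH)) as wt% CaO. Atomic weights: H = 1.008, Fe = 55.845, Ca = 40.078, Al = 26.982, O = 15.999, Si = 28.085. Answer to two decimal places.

Formula mass = 483.215 g/mol.
2 Ca → 2.0000 mol CaO per formula unit; M(CaO) = 56.077, so CaO mass = 112.154 g.
112.154/483.215 × 100 = 23.21 wt%.

23.21 wt%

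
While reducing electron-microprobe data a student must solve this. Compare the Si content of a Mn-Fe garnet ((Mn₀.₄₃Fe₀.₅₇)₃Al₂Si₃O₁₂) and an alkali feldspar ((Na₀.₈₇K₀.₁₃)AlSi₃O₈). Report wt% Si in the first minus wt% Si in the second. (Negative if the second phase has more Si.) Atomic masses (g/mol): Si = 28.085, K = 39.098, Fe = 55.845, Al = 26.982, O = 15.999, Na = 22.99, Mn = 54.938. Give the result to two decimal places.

-14.91 percentage points

M((Mn₀.₄₃Fe₀.₅₇)₃Al₂Si₃O₁₂) = 496.572 g/mol, so wt% Si = 84.255/496.572 × 100 = 16.97%.
M((Na₀.₈₇K₀.₁₃)AlSi₃O₈) = 264.313 g/mol, so wt% Si = 84.255/264.313 × 100 = 31.88%.
16.97 − 31.88 = -14.91 pp.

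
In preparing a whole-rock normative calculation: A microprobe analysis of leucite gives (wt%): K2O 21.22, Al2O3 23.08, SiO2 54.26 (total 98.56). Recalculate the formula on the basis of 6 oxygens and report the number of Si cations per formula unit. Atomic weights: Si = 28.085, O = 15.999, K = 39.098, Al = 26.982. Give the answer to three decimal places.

K2O (M=94.195): mol = 0.22528; K = 0.45056, O = 0.22528.
Al2O3 (M=101.961): mol = 0.22636; Al = 0.45272, O = 0.67908.
SiO2 (M=60.083): mol = 0.90308; Si = 0.90308, O = 1.80616.
ΣO = 2.71052; factor = 6/ΣO = 2.21360.
Si apfu = 0.90308 × 2.21360 = 1.999.

1.999 Si apfu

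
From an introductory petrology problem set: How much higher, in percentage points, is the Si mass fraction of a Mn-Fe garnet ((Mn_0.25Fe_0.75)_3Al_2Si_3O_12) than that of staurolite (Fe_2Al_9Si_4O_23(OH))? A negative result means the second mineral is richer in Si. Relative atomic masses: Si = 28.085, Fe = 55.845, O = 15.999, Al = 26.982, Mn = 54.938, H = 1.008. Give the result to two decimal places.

M((Mn_0.25Fe_0.75)_3Al_2Si_3O_12) = 497.062 g/mol, so wt% Si = 84.255/497.062 × 100 = 16.95%.
M(Fe_2Al_9Si_4O_23(OH)) = 851.852 g/mol, so wt% Si = 112.340/851.852 × 100 = 13.19%.
16.95 − 13.19 = 3.76 pp.

3.76 percentage points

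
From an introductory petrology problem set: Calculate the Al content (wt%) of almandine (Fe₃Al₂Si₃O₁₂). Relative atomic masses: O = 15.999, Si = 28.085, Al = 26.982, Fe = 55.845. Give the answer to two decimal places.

M(Fe₃Al₂Si₃O₁₂) = 497.742 g/mol.
Al contributes 2 × 26.982 = 53.964 g per mole.
53.964/497.742 = 0.1084 → 10.84%.

10.84 wt%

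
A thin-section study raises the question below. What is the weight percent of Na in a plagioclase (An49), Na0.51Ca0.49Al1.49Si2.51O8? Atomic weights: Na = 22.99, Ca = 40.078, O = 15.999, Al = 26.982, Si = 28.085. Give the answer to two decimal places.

4.34 weight percent

Molar mass of Na0.51Ca0.49Al1.49Si2.51O8: 0.51·22.99 + 0.49·40.078 + 1.49·26.982 + 2.51·28.085 + 8·15.999 = 270.052 g/mol.
Mass of Na per formula unit: 0.51 × 22.99 = 11.725 g.
Weight fraction Na = 11.725 / 270.052 = 0.0434.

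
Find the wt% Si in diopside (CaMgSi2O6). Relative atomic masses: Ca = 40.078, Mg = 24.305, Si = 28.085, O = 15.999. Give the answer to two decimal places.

M(CaMgSi2O6) = 216.547 g/mol.
Si contributes 2 × 28.085 = 56.170 g per mole.
56.170/216.547 = 0.2594 → 25.94%.

25.94 wt%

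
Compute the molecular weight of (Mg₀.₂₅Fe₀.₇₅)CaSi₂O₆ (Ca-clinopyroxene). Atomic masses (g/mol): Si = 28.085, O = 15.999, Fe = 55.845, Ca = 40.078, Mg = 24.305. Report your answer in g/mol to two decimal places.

240.20 g/mol

The formula mass is the sum 0.25*24.305 + 0.75*55.845 + 1*40.078 + 2*28.085 + 6*15.999.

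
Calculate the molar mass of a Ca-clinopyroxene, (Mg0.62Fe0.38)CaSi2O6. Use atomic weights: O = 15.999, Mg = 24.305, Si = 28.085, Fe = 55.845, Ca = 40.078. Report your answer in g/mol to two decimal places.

228.53 g/mol

The formula mass is the sum 0.62*24.305 + 0.38*55.845 + 1*40.078 + 2*28.085 + 6*15.999.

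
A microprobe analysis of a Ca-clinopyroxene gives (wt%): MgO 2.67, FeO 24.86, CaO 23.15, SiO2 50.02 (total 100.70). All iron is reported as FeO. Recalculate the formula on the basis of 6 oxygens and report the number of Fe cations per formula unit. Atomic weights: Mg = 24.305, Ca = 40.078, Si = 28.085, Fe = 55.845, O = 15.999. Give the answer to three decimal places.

MgO (M=40.304): mol = 0.06625; Mg = 0.06625, O = 0.06625.
FeO (M=71.844): mol = 0.34603; Fe = 0.34603, O = 0.34603.
CaO (M=56.077): mol = 0.41283; Ca = 0.41283, O = 0.41283.
SiO2 (M=60.083): mol = 0.83252; Si = 0.83252, O = 1.66504.
ΣO = 2.49015; factor = 6/ΣO = 2.40949.
Fe apfu = 0.34603 × 2.40949 = 0.834.

0.834 Fe apfu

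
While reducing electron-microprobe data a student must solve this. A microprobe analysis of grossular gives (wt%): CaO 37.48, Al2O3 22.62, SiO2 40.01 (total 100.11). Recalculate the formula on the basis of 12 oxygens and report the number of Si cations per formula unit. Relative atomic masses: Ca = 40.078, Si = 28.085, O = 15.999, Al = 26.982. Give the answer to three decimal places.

CaO (M=56.077): mol = 0.66837; Ca = 0.66837, O = 0.66837.
Al2O3 (M=101.961): mol = 0.22185; Al = 0.44370, O = 0.66555.
SiO2 (M=60.083): mol = 0.66591; Si = 0.66591, O = 1.33182.
ΣO = 2.66574; factor = 12/ΣO = 4.50156.
Si apfu = 0.66591 × 4.50156 = 2.998.

2.998 Si apfu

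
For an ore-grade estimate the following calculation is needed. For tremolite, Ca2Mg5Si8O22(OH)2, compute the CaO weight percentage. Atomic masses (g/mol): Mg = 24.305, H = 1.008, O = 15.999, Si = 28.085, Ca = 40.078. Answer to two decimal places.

Formula mass = 812.353 g/mol.
2 Ca → 2.0000 mol CaO per formula unit; M(CaO) = 56.077, so CaO mass = 112.154 g.
112.154/812.353 × 100 = 13.81 wt%.

13.81 wt%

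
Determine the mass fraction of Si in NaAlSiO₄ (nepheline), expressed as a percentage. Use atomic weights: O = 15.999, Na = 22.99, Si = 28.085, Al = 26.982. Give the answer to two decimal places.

Molar mass of NaAlSiO₄: 1*22.99 + 1*26.982 + 1*28.085 + 4*15.999 = 142.053 g/mol.
Mass of Si per formula unit: 1 × 28.085 = 28.085 g.
Weight fraction Si = 28.085 / 142.053 = 0.1977.

19.77 weight percent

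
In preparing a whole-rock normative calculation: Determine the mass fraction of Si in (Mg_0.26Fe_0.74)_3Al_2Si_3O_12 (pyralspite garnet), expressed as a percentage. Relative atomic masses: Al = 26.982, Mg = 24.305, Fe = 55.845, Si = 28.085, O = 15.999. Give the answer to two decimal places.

M((Mg_0.26Fe_0.74)_3Al_2Si_3O_12) = 473.141 g/mol.
Si contributes 3 × 28.085 = 84.255 g per mole.
84.255/473.141 = 0.1781 → 17.81%.

17.81 weight percent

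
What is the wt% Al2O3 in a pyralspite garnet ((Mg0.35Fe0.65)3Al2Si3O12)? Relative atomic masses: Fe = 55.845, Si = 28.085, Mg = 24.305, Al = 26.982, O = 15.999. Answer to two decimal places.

21.94 wt%

Formula mass = 464.625 g/mol.
2 Al → 1.0000 mol Al2O3 per formula unit; M(Al2O3) = 101.961, so Al2O3 mass = 101.961 g.
101.961/464.625 × 100 = 21.94 wt%.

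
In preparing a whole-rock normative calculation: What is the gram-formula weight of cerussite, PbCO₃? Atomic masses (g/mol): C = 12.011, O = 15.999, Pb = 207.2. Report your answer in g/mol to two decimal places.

The formula mass is the sum 1(207.2) + 1(12.011) + 3(15.999).

267.21 g/mol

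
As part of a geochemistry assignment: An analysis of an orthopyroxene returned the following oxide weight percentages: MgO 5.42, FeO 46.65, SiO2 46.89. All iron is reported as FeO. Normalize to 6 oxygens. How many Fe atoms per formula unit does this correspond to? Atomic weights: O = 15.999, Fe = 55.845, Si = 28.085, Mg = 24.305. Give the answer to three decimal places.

5.42 wt% MgO ÷ 40.304 g/mol = 0.13448 mol, giving 0.13448 Mg and 0.13448 O.
46.65 wt% FeO ÷ 71.844 g/mol = 0.64932 mol, giving 0.64932 Fe and 0.64932 O.
46.89 wt% SiO2 ÷ 60.083 g/mol = 0.78042 mol, giving 0.78042 Si and 1.56084 O.
Oxygen sums to 2.34464; scaling by 6/2.34464 = 2.55903 puts the formula on 6 O.
Fe: 0.64932 × 2.55903 = 1.662 atoms per formula unit.

1.662 Fe apfu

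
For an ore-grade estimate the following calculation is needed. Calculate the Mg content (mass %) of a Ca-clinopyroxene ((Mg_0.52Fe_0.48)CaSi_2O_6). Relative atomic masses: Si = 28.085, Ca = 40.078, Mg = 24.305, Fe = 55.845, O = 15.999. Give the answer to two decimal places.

M((Mg_0.52Fe_0.48)CaSi_2O_6) = 231.686 g/mol.
Mg contributes 0.52 × 24.305 = 12.639 g per mole.
12.639/231.686 = 0.0546 → 5.46%.

5.46 mass %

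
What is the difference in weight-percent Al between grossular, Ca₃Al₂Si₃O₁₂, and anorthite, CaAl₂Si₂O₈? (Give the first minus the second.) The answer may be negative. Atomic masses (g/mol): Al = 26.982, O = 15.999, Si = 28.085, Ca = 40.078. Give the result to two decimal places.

-7.42 percentage points

M(Ca₃Al₂Si₃O₁₂) = 450.441 g/mol, so wt% Al = 53.964/450.441 × 100 = 11.98%.
M(CaAl₂Si₂O₈) = 278.204 g/mol, so wt% Al = 53.964/278.204 × 100 = 19.40%.
11.98 − 19.40 = -7.42 pp.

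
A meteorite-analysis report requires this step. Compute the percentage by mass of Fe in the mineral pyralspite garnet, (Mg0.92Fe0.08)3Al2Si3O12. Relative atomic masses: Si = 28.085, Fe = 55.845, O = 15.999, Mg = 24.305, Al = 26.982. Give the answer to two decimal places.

M((Mg0.92Fe0.08)3Al2Si3O12) = 410.692 g/mol.
Fe contributes 0.24 × 55.845 = 13.403 g per mole.
13.403/410.692 = 0.0326 → 3.26%.

3.26 weight percent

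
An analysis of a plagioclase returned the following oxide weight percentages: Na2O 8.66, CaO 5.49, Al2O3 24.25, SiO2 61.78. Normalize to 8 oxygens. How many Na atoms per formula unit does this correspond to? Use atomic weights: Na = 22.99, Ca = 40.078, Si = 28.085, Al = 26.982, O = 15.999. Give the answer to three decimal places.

Na2O: 8.66/61.979 = 0.13972 mol → 0.27944 mol Na, 0.13972 mol O.
CaO: 5.49/56.077 = 0.09790 mol → 0.09790 mol Ca, 0.09790 mol O.
Al2O3: 24.25/101.961 = 0.23784 mol → 0.47568 mol Al, 0.71352 mol O.
SiO2: 61.78/60.083 = 1.02824 mol → 1.02824 mol Si, 2.05648 mol O.
Total oxygen = 3.00762 mol. Normalization factor = 8/3.00762 = 2.65991.
Na per 8 O = 0.27944 × 2.65991 = 0.743.

0.743 Na apfu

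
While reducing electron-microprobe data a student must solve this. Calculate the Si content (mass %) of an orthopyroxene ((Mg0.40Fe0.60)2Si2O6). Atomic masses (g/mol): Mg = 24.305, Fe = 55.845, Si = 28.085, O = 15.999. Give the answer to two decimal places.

M((Mg0.40Fe0.60)2Si2O6) = 238.622 g/mol.
Si contributes 2 × 28.085 = 56.170 g per mole.
56.170/238.622 = 0.2354 → 23.54%.

23.54 mass %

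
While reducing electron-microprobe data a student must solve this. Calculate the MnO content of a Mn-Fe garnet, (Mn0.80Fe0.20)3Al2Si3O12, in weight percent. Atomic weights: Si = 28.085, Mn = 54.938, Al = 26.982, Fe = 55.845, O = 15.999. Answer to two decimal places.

Formula mass = 495.565 g/mol.
2.40 Mn → 2.4000 mol MnO per formula unit; M(MnO) = 70.937, so MnO mass = 170.249 g.
170.249/495.565 × 100 = 34.35 wt%.

34.35 wt%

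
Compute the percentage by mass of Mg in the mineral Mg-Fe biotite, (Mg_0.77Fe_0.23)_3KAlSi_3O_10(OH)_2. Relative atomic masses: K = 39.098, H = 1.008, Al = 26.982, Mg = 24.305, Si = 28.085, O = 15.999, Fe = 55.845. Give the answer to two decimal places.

12.79 mass %

M((Mg_0.77Fe_0.23)_3KAlSi_3O_10(OH)_2) = 439.017 g/mol.
Mg contributes 2.31 × 24.305 = 56.145 g per mole.
56.145/439.017 = 0.1279 → 12.79%.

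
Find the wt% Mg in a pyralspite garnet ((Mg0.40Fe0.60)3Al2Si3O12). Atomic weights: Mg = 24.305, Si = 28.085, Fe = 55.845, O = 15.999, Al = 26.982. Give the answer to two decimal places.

Molar mass of (Mg0.40Fe0.60)3Al2Si3O12: 1.20·24.305 + 1.80·55.845 + 2·26.982 + 3·28.085 + 12·15.999 = 459.894 g/mol.
Mass of Mg per formula unit: 1.20 × 24.305 = 29.166 g.
Weight fraction Mg = 29.166 / 459.894 = 0.0634.

6.34 weight percent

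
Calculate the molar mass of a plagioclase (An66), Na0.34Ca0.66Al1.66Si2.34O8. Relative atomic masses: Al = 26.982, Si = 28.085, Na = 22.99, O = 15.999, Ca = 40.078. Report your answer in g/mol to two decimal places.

272.77 g/mol

Na: 0.34 × 22.99 = 7.8166
Ca: 0.66 × 40.078 = 26.4515
Al: 1.66 × 26.982 = 44.7901
Si: 2.34 × 28.085 = 65.7189
O: 8 × 15.999 = 127.9920
Summing the contributions gives the formula mass.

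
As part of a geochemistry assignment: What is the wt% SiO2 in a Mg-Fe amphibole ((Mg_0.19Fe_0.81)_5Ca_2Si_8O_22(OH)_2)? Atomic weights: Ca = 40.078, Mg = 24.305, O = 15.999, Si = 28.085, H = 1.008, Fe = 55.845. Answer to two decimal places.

51.13 wt%

Molar mass of (Mg_0.19Fe_0.81)_5Ca_2Si_8O_22(OH)_2 = 0.95·24.305 + 4.05·55.845 + 2·40.078 + 8·28.085 + 24·15.999 + 2·1.008 = 940.090 g/mol.
Each formula unit contains 8 Si, equivalent to 8/1 = 8.0000 mol SiO2.
M(SiO2) = 1×28.085 + 2×15.999 = 60.083 g/mol.
Mass of SiO2 per formula unit = 8.0000 × 60.083 = 480.664 g.
SiO2 wt% = 480.664 / 940.090 × 100 = 51.13%.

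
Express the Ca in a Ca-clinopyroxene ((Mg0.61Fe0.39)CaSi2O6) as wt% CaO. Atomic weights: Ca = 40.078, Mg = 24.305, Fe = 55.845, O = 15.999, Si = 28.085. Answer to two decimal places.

M((Mg0.61Fe0.39)CaSi2O6) = 228.848 g/mol; M(CaO) = 56.077 g/mol.
Moles CaO per formula unit = 1 Ca ÷ 1 = 1.0000.
CaO fraction = (1.0000 × 56.077) / 228.848 = 56.077/228.848 = 0.2450.

24.50 wt%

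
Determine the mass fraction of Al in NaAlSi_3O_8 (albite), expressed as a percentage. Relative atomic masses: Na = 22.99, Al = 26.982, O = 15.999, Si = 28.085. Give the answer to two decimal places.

10.29 weight percent

M(NaAlSi_3O_8) = 262.219 g/mol.
Al contributes 1 × 26.982 = 26.982 g per mole.
26.982/262.219 = 0.1029 → 10.29%.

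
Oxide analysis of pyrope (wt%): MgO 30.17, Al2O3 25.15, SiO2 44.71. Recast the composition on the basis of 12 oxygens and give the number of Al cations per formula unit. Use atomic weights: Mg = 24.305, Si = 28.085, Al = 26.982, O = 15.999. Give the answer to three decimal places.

MgO (M=40.304): mol = 0.74856; Mg = 0.74856, O = 0.74856.
Al2O3 (M=101.961): mol = 0.24666; Al = 0.49332, O = 0.73998.
SiO2 (M=60.083): mol = 0.74414; Si = 0.74414, O = 1.48828.
ΣO = 2.97682; factor = 12/ΣO = 4.03115.
Al apfu = 0.49332 × 4.03115 = 1.989.

1.989 Al apfu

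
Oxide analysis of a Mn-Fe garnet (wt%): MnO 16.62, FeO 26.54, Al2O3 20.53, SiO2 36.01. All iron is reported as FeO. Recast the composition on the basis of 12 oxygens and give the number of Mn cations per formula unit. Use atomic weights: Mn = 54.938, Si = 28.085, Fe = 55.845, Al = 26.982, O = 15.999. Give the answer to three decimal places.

1.168 Mn apfu

MnO: 16.62/70.937 = 0.23429 mol → 0.23429 mol Mn, 0.23429 mol O.
FeO: 26.54/71.844 = 0.36941 mol → 0.36941 mol Fe, 0.36941 mol O.
Al2O3: 20.53/101.961 = 0.20135 mol → 0.40270 mol Al, 0.60405 mol O.
SiO2: 36.01/60.083 = 0.59934 mol → 0.59934 mol Si, 1.19868 mol O.
Total oxygen = 2.40643 mol. Normalization factor = 12/2.40643 = 4.98664.
Mn per 12 O = 0.23429 × 4.98664 = 1.168.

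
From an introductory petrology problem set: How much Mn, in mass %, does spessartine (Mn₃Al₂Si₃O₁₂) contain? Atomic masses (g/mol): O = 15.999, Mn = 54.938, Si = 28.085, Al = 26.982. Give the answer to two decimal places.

Molar mass of Mn₃Al₂Si₃O₁₂: 3×54.938 + 2×26.982 + 3×28.085 + 12×15.999 = 495.021 g/mol.
Mass of Mn per formula unit: 3 × 54.938 = 164.814 g.
Weight fraction Mn = 164.814 / 495.021 = 0.3329.

33.29 mass %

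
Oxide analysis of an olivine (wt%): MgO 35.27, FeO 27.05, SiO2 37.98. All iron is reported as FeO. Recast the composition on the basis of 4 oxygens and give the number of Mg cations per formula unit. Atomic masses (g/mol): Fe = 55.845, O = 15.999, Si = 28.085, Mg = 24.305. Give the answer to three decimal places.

MgO (M=40.304): mol = 0.87510; Mg = 0.87510, O = 0.87510.
FeO (M=71.844): mol = 0.37651; Fe = 0.37651, O = 0.37651.
SiO2 (M=60.083): mol = 0.63213; Si = 0.63213, O = 1.26426.
ΣO = 2.51587; factor = 4/ΣO = 1.58991.
Mg apfu = 0.87510 × 1.58991 = 1.391.

1.391 Mg apfu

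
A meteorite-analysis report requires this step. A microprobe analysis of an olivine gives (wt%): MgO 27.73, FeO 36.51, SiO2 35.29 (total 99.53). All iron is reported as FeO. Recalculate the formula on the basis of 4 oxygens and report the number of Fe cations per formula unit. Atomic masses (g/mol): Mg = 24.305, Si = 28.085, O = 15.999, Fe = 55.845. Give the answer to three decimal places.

27.73 wt% MgO ÷ 40.304 g/mol = 0.68802 mol, giving 0.68802 Mg and 0.68802 O.
36.51 wt% FeO ÷ 71.844 g/mol = 0.50818 mol, giving 0.50818 Fe and 0.50818 O.
35.29 wt% SiO2 ÷ 60.083 g/mol = 0.58735 mol, giving 0.58735 Si and 1.17470 O.
Oxygen sums to 2.37090; scaling by 4/2.37090 = 1.68712 puts the formula on 4 O.
Fe: 0.50818 × 1.68712 = 0.857 atoms per formula unit.

0.857 Fe apfu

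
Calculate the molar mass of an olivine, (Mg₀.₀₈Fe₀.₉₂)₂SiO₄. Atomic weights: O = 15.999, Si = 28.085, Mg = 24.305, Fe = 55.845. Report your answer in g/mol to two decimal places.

M = 0.16*24.305 + 1.84*55.845 + 1*28.085 + 4*15.999

198.72 g/mol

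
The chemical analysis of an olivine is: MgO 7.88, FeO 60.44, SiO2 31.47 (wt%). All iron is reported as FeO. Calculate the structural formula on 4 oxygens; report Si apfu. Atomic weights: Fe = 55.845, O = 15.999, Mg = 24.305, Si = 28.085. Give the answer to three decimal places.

1.005 Si apfu

MgO (M=40.304): mol = 0.19551; Mg = 0.19551, O = 0.19551.
FeO (M=71.844): mol = 0.84127; Fe = 0.84127, O = 0.84127.
SiO2 (M=60.083): mol = 0.52378; Si = 0.52378, O = 1.04756.
ΣO = 2.08434; factor = 4/ΣO = 1.91907.
Si apfu = 0.52378 × 1.91907 = 1.005.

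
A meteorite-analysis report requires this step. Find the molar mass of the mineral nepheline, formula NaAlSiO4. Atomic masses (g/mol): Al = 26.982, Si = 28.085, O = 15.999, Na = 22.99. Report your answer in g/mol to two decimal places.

Na: 1 × 22.99 = 22.9900
Al: 1 × 26.982 = 26.9820
Si: 1 × 28.085 = 28.0850
O: 4 × 15.999 = 63.9960
Summing the contributions gives the formula mass.

142.05 g/mol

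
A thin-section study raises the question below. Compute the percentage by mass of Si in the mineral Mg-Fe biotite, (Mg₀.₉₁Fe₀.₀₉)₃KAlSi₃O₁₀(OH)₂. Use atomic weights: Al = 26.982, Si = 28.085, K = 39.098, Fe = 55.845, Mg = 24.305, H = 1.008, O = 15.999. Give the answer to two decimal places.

19.79 mass %

M((Mg₀.₉₁Fe₀.₀₉)₃KAlSi₃O₁₀(OH)₂) = 425.770 g/mol.
Si contributes 3 × 28.085 = 84.255 g per mole.
84.255/425.770 = 0.1979 → 19.79%.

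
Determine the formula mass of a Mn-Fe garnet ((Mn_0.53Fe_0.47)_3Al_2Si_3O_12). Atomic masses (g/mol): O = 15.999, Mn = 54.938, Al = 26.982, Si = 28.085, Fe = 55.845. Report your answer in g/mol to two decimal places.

The formula mass is the sum 1.59×54.938 + 1.41×55.845 + 2×26.982 + 3×28.085 + 12×15.999.

496.30 g/mol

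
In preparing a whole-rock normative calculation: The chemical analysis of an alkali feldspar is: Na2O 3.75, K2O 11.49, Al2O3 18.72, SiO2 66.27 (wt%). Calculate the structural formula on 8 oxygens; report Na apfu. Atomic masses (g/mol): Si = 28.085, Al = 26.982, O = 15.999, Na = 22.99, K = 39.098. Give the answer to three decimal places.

3.75 wt% Na2O ÷ 61.979 g/mol = 0.06050 mol, giving 0.12100 Na and 0.06050 O.
11.49 wt% K2O ÷ 94.195 g/mol = 0.12198 mol, giving 0.24396 K and 0.12198 O.
18.72 wt% Al2O3 ÷ 101.961 g/mol = 0.18360 mol, giving 0.36720 Al and 0.55080 O.
66.27 wt% SiO2 ÷ 60.083 g/mol = 1.10297 mol, giving 1.10297 Si and 2.20594 O.
Oxygen sums to 2.93922; scaling by 8/2.93922 = 2.72181 puts the formula on 8 O.
Na: 0.12100 × 2.72181 = 0.329 atoms per formula unit.

0.329 Na apfu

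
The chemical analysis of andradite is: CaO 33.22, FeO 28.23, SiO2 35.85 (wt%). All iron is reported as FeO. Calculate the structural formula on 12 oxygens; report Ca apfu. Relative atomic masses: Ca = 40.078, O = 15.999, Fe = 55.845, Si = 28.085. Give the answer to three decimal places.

CaO (M=56.077): mol = 0.59240; Ca = 0.59240, O = 0.59240.
FeO (M=71.844): mol = 0.39293; Fe = 0.39293, O = 0.39293.
SiO2 (M=60.083): mol = 0.59667; Si = 0.59667, O = 1.19334.
ΣO = 2.17867; factor = 12/ΣO = 5.50795.
Ca apfu = 0.59240 × 5.50795 = 3.263.

3.263 Ca apfu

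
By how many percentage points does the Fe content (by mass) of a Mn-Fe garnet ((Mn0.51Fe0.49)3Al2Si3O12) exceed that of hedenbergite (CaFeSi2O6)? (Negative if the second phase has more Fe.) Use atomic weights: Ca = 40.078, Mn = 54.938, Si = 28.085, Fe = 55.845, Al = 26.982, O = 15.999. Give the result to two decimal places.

-5.97 percentage points

M((Mn0.51Fe0.49)3Al2Si3O12) = 496.354 g/mol, so wt% Fe = 82.092/496.354 × 100 = 16.54%.
M(CaFeSi2O6) = 248.087 g/mol, so wt% Fe = 55.845/248.087 × 100 = 22.51%.
16.54 − 22.51 = -5.97 pp.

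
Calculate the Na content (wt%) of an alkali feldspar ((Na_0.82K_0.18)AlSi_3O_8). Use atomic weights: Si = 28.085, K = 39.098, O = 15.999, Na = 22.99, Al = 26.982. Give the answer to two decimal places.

Formula mass = 0.82·22.99 + 0.18·39.098 + 1·26.982 + 3·28.085 + 8·15.999 = 265.118 g/mol, of which 18.852 g is Na.
So Na makes up 18.852/265.118 = 0.0711 of the mass, i.e. 7.11%.

7.11 wt%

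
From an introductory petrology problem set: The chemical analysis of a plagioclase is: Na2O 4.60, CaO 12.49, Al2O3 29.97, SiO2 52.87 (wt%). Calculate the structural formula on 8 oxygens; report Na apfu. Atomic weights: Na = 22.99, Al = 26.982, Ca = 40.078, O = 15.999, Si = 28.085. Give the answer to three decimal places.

0.404 Na apfu

Na2O (M=61.979): mol = 0.07422; Na = 0.14844, O = 0.07422.
CaO (M=56.077): mol = 0.22273; Ca = 0.22273, O = 0.22273.
Al2O3 (M=101.961): mol = 0.29394; Al = 0.58788, O = 0.88182.
SiO2 (M=60.083): mol = 0.87995; Si = 0.87995, O = 1.75990.
ΣO = 2.93867; factor = 8/ΣO = 2.72232.
Na apfu = 0.14844 × 2.72232 = 0.404.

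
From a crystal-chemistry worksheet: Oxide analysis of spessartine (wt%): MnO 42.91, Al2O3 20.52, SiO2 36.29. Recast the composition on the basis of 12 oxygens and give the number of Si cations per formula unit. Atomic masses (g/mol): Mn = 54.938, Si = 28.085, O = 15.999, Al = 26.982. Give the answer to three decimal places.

2.999 Si apfu

MnO: 42.91/70.937 = 0.60490 mol → 0.60490 mol Mn, 0.60490 mol O.
Al2O3: 20.52/101.961 = 0.20125 mol → 0.40250 mol Al, 0.60375 mol O.
SiO2: 36.29/60.083 = 0.60400 mol → 0.60400 mol Si, 1.20800 mol O.
Total oxygen = 2.41665 mol. Normalization factor = 12/2.41665 = 4.96555.
Si per 12 O = 0.60400 × 4.96555 = 2.999.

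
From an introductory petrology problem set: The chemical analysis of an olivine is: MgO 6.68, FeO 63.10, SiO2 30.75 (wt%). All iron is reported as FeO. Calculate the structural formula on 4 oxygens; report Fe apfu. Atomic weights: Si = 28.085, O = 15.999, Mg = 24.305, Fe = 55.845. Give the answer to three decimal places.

MgO (M=40.304): mol = 0.16574; Mg = 0.16574, O = 0.16574.
FeO (M=71.844): mol = 0.87829; Fe = 0.87829, O = 0.87829.
SiO2 (M=60.083): mol = 0.51179; Si = 0.51179, O = 1.02358.
ΣO = 2.06761; factor = 4/ΣO = 1.93460.
Fe apfu = 0.87829 × 1.93460 = 1.699.

1.699 Fe apfu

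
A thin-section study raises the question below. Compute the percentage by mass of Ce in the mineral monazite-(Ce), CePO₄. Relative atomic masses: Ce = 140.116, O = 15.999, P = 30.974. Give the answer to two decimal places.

Formula mass = 1*140.116 + 1*30.974 + 4*15.999 = 235.086 g/mol, of which 140.116 g is Ce.
So Ce makes up 140.116/235.086 = 0.5960 of the mass, i.e. 59.60%.

59.60 weight percent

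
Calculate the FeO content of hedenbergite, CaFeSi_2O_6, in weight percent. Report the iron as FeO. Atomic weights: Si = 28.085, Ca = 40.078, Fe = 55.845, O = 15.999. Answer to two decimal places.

Molar mass of CaFeSi_2O_6 = 1×40.078 + 1×55.845 + 2×28.085 + 6×15.999 = 248.087 g/mol.
Each formula unit contains 1 Fe, equivalent to 1/1 = 1.0000 mol FeO.
M(FeO) = 1×55.845 + 1×15.999 = 71.844 g/mol.
Mass of FeO per formula unit = 1.0000 × 71.844 = 71.844 g.
FeO wt% = 71.844 / 248.087 × 100 = 28.96%.

28.96 wt%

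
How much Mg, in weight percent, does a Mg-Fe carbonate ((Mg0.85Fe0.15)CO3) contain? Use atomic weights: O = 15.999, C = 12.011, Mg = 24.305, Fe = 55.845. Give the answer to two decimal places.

Molar mass of (Mg0.85Fe0.15)CO3: 0.85·24.305 + 0.15·55.845 + 1·12.011 + 3·15.999 = 89.044 g/mol.
Mass of Mg per formula unit: 0.85 × 24.305 = 20.659 g.
Weight fraction Mg = 20.659 / 89.044 = 0.2320.

23.20 weight percent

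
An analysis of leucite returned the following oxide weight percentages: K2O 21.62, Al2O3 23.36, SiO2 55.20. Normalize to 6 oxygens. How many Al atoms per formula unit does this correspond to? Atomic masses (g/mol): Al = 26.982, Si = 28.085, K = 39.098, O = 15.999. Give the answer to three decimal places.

K2O (M=94.195): mol = 0.22952; K = 0.45904, O = 0.22952.
Al2O3 (M=101.961): mol = 0.22911; Al = 0.45822, O = 0.68733.
SiO2 (M=60.083): mol = 0.91873; Si = 0.91873, O = 1.83746.
ΣO = 2.75431; factor = 6/ΣO = 2.17840.
Al apfu = 0.45822 × 2.17840 = 0.998.

0.998 Al apfu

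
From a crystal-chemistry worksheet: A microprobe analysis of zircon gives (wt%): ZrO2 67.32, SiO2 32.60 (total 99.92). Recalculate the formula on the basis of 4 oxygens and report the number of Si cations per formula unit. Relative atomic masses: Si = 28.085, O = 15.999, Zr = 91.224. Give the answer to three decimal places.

67.32 wt% ZrO2 ÷ 123.222 g/mol = 0.54633 mol, giving 0.54633 Zr and 1.09266 O.
32.60 wt% SiO2 ÷ 60.083 g/mol = 0.54258 mol, giving 0.54258 Si and 1.08516 O.
Oxygen sums to 2.17782; scaling by 4/2.17782 = 1.83670 puts the formula on 4 O.
Si: 0.54258 × 1.83670 = 0.997 atoms per formula unit.

0.997 Si apfu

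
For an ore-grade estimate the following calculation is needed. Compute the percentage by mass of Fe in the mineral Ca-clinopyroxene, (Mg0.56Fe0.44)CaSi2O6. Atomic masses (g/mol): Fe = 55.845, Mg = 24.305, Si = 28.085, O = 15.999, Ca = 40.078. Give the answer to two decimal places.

10.66 wt%

M((Mg0.56Fe0.44)CaSi2O6) = 230.425 g/mol.
Fe contributes 0.44 × 55.845 = 24.572 g per mole.
24.572/230.425 = 0.1066 → 10.66%.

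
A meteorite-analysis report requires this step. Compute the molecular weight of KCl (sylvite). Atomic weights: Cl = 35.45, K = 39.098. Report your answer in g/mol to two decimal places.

74.55 g/mol

K: 1 × 39.098 = 39.0980
Cl: 1 × 35.45 = 35.4500
Summing the contributions gives the formula mass.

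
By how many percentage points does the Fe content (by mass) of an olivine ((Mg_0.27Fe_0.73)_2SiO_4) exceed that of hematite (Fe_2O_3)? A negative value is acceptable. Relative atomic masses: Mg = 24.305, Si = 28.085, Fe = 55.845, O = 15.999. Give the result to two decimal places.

-26.28 percentage points

First mineral: 81.534 g Fe in 186.739 g formula = 43.66 wt% Fe.
Second mineral: 111.690 g Fe in 159.687 g formula = 69.94 wt% Fe.
43.66% − 69.94% gives a difference of -26.28 percentage points.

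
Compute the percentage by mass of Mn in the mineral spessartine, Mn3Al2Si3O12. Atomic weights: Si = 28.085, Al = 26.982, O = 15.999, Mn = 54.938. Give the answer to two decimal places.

M(Mn3Al2Si3O12) = 495.021 g/mol.
Mn contributes 3 × 54.938 = 164.814 g per mole.
164.814/495.021 = 0.3329 → 33.29%.

33.29 mass %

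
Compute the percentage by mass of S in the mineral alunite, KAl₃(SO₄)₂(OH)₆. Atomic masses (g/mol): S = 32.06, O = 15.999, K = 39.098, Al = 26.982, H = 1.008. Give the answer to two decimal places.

Molar mass of KAl₃(SO₄)₂(OH)₆: 1*39.098 + 3*26.982 + 2*32.06 + 14*15.999 + 6*1.008 = 414.198 g/mol.
Mass of S per formula unit: 2 × 32.06 = 64.120 g.
Weight fraction S = 64.120 / 414.198 = 0.1548.

15.48 wt%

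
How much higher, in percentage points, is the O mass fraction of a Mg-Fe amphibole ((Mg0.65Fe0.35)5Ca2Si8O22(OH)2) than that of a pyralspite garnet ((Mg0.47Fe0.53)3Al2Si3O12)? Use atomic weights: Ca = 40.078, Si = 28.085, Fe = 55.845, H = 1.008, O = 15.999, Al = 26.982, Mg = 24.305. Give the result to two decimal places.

First mineral: 383.976 g O in 867.548 g formula = 44.26 wt% O.
Second mineral: 191.988 g O in 453.271 g formula = 42.36 wt% O.
44.26% − 42.36% gives a difference of 1.90 percentage points.

1.90 percentage points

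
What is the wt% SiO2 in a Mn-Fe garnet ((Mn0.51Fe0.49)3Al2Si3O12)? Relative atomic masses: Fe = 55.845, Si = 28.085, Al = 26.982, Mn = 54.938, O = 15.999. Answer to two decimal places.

Molar mass of (Mn0.51Fe0.49)3Al2Si3O12 = 1.53·54.938 + 1.47·55.845 + 2·26.982 + 3·28.085 + 12·15.999 = 496.354 g/mol.
Each formula unit contains 3 Si, equivalent to 3/1 = 3.0000 mol SiO2.
M(SiO2) = 1×28.085 + 2×15.999 = 60.083 g/mol.
Mass of SiO2 per formula unit = 3.0000 × 60.083 = 180.249 g.
SiO2 wt% = 180.249 / 496.354 × 100 = 36.31%.

36.31 wt%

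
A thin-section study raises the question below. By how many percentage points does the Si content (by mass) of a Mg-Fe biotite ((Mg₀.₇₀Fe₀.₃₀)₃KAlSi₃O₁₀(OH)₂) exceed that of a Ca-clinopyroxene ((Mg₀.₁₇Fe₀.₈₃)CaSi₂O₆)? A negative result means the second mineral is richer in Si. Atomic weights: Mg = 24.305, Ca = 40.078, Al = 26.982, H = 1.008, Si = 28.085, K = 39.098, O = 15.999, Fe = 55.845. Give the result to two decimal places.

-4.23 percentage points

Si in (Mg₀.₇₀Fe₀.₃₀)₃KAlSi₃O₁₀(OH)₂: molar mass 445.640 g/mol; 3×28.085 = 84.255 g → 18.91 wt%.
Si in (Mg₀.₁₇Fe₀.₈₃)CaSi₂O₆: molar mass 242.725 g/mol; 2×28.085 = 56.170 g → 23.14 wt%.
Difference = 18.91 − 23.14 = -4.23 percentage points.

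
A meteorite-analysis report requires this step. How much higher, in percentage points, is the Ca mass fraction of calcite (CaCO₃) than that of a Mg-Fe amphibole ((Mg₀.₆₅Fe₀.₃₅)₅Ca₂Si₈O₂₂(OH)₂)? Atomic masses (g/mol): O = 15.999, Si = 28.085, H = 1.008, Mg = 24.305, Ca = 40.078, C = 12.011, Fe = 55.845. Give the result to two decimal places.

30.80 percentage points

Ca in CaCO₃: molar mass 100.086 g/mol; 1×40.078 = 40.078 g → 40.04 wt%.
Ca in (Mg₀.₆₅Fe₀.₃₅)₅Ca₂Si₈O₂₂(OH)₂: molar mass 867.548 g/mol; 2×40.078 = 80.156 g → 9.24 wt%.
Difference = 40.04 − 9.24 = 30.80 percentage points.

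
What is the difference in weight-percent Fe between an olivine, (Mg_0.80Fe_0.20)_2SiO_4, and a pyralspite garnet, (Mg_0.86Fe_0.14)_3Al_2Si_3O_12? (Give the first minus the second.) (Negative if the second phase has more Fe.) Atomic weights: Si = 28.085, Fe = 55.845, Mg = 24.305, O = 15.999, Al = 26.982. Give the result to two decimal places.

Fe in (Mg_0.80Fe_0.20)_2SiO_4: molar mass 153.307 g/mol; 0.40×55.845 = 22.338 g → 14.57 wt%.
Fe in (Mg_0.86Fe_0.14)_3Al_2Si_3O_12: molar mass 416.369 g/mol; 0.42×55.845 = 23.455 g → 5.63 wt%.
Difference = 14.57 − 5.63 = 8.94 percentage points.

8.94 percentage points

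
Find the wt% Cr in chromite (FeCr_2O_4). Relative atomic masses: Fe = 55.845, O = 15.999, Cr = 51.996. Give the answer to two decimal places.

46.46 weight percent

Molar mass of FeCr_2O_4: 1·55.845 + 2·51.996 + 4·15.999 = 223.833 g/mol.
Mass of Cr per formula unit: 2 × 51.996 = 103.992 g.
Weight fraction Cr = 103.992 / 223.833 = 0.4646.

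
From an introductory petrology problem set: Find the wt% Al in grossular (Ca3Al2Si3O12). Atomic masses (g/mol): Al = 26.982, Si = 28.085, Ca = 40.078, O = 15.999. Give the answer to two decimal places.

11.98 wt%

M(Ca3Al2Si3O12) = 450.441 g/mol.
Al contributes 2 × 26.982 = 53.964 g per mole.
53.964/450.441 = 0.1198 → 11.98%.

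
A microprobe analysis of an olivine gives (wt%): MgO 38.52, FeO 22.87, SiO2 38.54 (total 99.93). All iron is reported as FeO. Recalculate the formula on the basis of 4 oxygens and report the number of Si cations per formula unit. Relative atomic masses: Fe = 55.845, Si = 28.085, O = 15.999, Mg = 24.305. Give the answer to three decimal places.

MgO (M=40.304): mol = 0.95574; Mg = 0.95574, O = 0.95574.
FeO (M=71.844): mol = 0.31833; Fe = 0.31833, O = 0.31833.
SiO2 (M=60.083): mol = 0.64145; Si = 0.64145, O = 1.28290.
ΣO = 2.55697; factor = 4/ΣO = 1.56435.
Si apfu = 0.64145 × 1.56435 = 1.003.

1.003 Si apfu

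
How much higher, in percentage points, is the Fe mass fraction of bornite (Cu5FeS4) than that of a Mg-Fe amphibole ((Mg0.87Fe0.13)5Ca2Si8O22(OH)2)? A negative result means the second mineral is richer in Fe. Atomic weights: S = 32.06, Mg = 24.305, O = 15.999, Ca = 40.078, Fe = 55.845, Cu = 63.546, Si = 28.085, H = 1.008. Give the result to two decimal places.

6.77 percentage points

First mineral: 55.845 g Fe in 501.815 g formula = 11.13 wt% Fe.
Second mineral: 36.299 g Fe in 832.854 g formula = 4.36 wt% Fe.
11.13% − 4.36% gives a difference of 6.77 percentage points.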